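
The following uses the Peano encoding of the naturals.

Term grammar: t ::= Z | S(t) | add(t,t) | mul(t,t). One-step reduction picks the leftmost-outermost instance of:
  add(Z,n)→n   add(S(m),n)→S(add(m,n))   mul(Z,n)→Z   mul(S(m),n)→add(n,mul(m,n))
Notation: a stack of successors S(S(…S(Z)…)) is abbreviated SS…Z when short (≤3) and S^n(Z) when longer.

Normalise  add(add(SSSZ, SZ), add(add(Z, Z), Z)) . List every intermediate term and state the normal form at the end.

  start: add(add(SSSZ, SZ), add(add(Z, Z), Z))
  →1  add(S(add(SSZ, SZ)), add(add(Z, Z), Z))
  →2  S(add(add(SSZ, SZ), add(add(Z, Z), Z)))
  →3  S(add(S(add(SZ, SZ)), add(add(Z, Z), Z)))
  →4  S(S(add(add(SZ, SZ), add(add(Z, Z), Z))))
  →5  S(S(add(S(add(Z, SZ)), add(add(Z, Z), Z))))
  →6  S(S(S(add(add(Z, SZ), add(add(Z, Z), Z)))))
  →7  S(S(S(add(SZ, add(add(Z, Z), Z)))))
  →8  S(S(S(S(add(Z, add(add(Z, Z), Z))))))
  →9  S(S(S(S(add(add(Z, Z), Z)))))
  →10  S(S(S(S(add(Z, Z)))))
  →11  S^4(Z)

Answer: normal form = S^4(Z)  (in 11 steps)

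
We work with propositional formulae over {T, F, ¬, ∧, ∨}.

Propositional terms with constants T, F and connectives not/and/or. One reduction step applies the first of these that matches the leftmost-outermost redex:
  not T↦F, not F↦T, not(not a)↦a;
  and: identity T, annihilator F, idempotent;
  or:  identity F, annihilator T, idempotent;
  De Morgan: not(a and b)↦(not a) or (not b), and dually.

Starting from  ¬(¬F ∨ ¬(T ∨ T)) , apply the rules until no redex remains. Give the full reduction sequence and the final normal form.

  start: ¬(¬F ∨ ¬(T ∨ T))
  step 1: ¬¬F ∧ ¬¬(T ∨ T)
  step 2: F ∧ ¬¬(T ∨ T)
  step 3: F

Answer: normal form = F  (in 3 steps)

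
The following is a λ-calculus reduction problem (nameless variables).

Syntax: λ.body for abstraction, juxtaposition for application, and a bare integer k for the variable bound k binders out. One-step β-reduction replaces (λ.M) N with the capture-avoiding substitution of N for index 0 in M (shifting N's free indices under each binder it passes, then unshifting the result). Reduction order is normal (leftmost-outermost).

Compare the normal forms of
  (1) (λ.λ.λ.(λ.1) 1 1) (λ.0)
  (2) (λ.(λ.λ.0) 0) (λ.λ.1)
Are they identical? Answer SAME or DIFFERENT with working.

Term A:
  start: (λ.λ.λ.(λ.1) 1 1) (λ.0)
  [1] λ.λ.(λ.1) 1 1
  [2] λ.λ.0 1

Term B:
  start: (λ.(λ.λ.0) 0) (λ.λ.1)
  [1] (λ.λ.0) (λ.λ.1)
  [2] λ.0

Answer: DIFFERENT — A ⇓ λ.λ.0 1, B ⇓ λ.0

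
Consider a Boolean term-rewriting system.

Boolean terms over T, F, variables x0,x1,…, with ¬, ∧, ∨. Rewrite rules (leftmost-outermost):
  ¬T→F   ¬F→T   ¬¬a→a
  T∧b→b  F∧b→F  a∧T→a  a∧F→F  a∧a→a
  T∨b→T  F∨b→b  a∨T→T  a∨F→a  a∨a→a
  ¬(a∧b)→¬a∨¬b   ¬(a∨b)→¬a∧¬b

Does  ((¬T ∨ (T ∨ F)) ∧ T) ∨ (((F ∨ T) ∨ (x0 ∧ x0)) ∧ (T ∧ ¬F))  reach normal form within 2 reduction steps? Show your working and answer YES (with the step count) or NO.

Answer: NO — after 2 steps the term is (F ∨ (T ∨ F)) ∨ (((F ∨ T) ∨ (x0 ∧ x0)) ∧ (T ∧ ¬F)), not yet normal

Reduction:
  start: ((¬T ∨ (T ∨ F)) ∧ T) ∨ (((F ∨ T) ∨ (x0 ∧ x0)) ∧ (T ∧ ¬F))
  step 1: (¬T ∨ (T ∨ F)) ∨ (((F ∨ T) ∨ (x0 ∧ x0)) ∧ (T ∧ ¬F))
  step 2: (F ∨ (T ∨ F)) ∨ (((F ∨ T) ∨ (x0 ∧ x0)) ∧ (T ∧ ¬F))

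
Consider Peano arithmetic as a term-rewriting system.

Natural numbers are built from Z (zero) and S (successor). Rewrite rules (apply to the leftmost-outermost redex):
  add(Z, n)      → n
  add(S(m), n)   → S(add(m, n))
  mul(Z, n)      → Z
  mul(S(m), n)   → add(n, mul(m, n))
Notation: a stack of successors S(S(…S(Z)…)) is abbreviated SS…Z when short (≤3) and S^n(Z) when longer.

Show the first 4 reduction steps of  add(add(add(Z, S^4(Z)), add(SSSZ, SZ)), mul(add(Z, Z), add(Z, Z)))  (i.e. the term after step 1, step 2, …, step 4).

Answer: after 4 steps: S(add(S(add(SSZ, add(SSSZ, SZ))), mul(add(Z, Z), add(Z, Z))))

Working:
  start: add(add(add(Z, S^4(Z)), add(SSSZ, SZ)), mul(add(Z, Z), add(Z, Z)))
  step 1: add(add(S^4(Z), add(SSSZ, SZ)), mul(add(Z, Z), add(Z, Z)))
  step 2: add(S(add(SSSZ, add(SSSZ, SZ))), mul(add(Z, Z), add(Z, Z)))
  step 3: S(add(add(SSSZ, add(SSSZ, SZ)), mul(add(Z, Z), add(Z, Z))))
  step 4: S(add(S(add(SSZ, add(SSSZ, SZ))), mul(add(Z, Z), add(Z, Z))))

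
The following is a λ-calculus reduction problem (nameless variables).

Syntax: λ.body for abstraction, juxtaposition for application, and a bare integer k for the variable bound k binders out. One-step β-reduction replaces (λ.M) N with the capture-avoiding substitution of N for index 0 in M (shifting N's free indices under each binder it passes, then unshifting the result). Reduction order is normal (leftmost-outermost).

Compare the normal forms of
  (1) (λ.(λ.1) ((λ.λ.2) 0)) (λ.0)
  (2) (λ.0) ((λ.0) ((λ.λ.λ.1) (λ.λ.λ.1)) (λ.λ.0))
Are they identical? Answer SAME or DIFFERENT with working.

Answer: DIFFERENT — A ⇓ λ.0, B ⇓ λ.λ.λ.0

Working:
Term A:
  start: (λ.(λ.1) ((λ.λ.2) 0)) (λ.0)
  [1] (λ.λ.0) ((λ.λ.λ.0) (λ.0))
  [2] λ.0

Term B:
  start: (λ.0) ((λ.0) ((λ.λ.λ.1) (λ.λ.λ.1)) (λ.λ.0))
  [1] (λ.0) ((λ.λ.λ.1) (λ.λ.λ.1)) (λ.λ.0)
  [2] (λ.λ.λ.1) (λ.λ.λ.1) (λ.λ.0)
  [3] (λ.λ.1) (λ.λ.0)
  [4] λ.λ.λ.0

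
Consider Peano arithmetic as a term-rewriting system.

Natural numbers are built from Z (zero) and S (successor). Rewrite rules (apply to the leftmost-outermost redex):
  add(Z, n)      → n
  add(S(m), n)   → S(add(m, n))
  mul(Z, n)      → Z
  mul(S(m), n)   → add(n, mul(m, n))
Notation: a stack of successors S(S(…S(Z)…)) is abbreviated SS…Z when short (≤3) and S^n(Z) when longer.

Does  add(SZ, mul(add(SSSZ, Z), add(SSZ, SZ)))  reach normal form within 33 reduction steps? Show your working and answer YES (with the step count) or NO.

  start: add(SZ, mul(add(SSSZ, Z), add(SSZ, SZ)))
  →1  S(add(Z, mul(add(SSSZ, Z), add(SSZ, SZ))))
  →2  S(mul(add(SSSZ, Z), add(SSZ, SZ)))
  →3  S(mul(S(add(SSZ, Z)), add(SSZ, SZ)))
  →4  S(add(add(SSZ, SZ), mul(add(SSZ, Z), add(SSZ, SZ))))
  →5  S(add(S(add(SZ, SZ)), mul(add(SSZ, Z), add(SSZ, SZ))))
  →6  S(S(add(add(SZ, SZ), mul(add(SSZ, Z), add(SSZ, SZ)))))
  →7  S(S(add(S(add(Z, SZ)), mul(add(SSZ, Z), add(SSZ, SZ)))))
  →8  S(S(S(add(add(Z, SZ), mul(add(SSZ, Z), add(SSZ, SZ))))))
  →9  S(S(S(add(SZ, mul(add(SSZ, Z), add(SSZ, SZ))))))
  →10  S(S(S(S(add(Z, mul(add(SSZ, Z), add(SSZ, SZ)))))))
  →11  S(S(S(S(mul(add(SSZ, Z), add(SSZ, SZ))))))
  →12  S(S(S(S(mul(S(add(SZ, Z)), add(SSZ, SZ))))))
  →13  S(S(S(S(add(add(SSZ, SZ), mul(add(SZ, Z), add(SSZ, SZ)))))))
  →14  S(S(S(S(add(S(add(SZ, SZ)), mul(add(SZ, Z), add(SSZ, SZ)))))))
  →15  S(S(S(S(S(add(add(SZ, SZ), mul(add(SZ, Z), add(SSZ, SZ))))))))
  →16  S(S(S(S(S(add(S(add(Z, SZ)), mul(add(SZ, Z), add(SSZ, SZ))))))))
  →17  S(S(S(S(S(S(add(add(Z, SZ), mul(add(SZ, Z), add(SSZ, SZ)))))))))
  →18  S(S(S(S(S(S(add(SZ, mul(add(SZ, Z), add(SSZ, SZ)))))))))
  →19  S(S(S(S(S(S(S(add(Z, mul(add(SZ, Z), add(SSZ, SZ))))))))))
  →20  S(S(S(S(S(S(S(mul(add(SZ, Z), add(SSZ, SZ)))))))))
  →21  S(S(S(S(S(S(S(mul(S(add(Z, Z)), add(SSZ, SZ)))))))))
  →22  S(S(S(S(S(S(S(add(add(SSZ, SZ), mul(add(Z, Z), add(SSZ, SZ))))))))))
  →23  S(S(S(S(S(S(S(add(S(add(SZ, SZ)), mul(add(Z, Z), add(SSZ, SZ))))))))))
  →24  S(S(S(S(S(S(S(S(add(add(SZ, SZ), mul(add(Z, Z), add(SSZ, SZ)))))))))))
  →25  S(S(S(S(S(S(S(S(add(S(add(Z, SZ)), mul(add(Z, Z), add(SSZ, SZ)))))))))))
  →26  S(S(S(S(S(S(S(S(S(add(add(Z, SZ), mul(add(Z, Z), add(SSZ, SZ))))))))))))
  →27  S(S(S(S(S(S(S(S(S(add(SZ, mul(add(Z, Z), add(SSZ, SZ))))))))))))
  →28  S(S(S(S(S(S(S(S(S(S(add(Z, mul(add(Z, Z), add(SSZ, SZ)))))))))))))
  →29  S(S(S(S(S(S(S(S(S(S(mul(add(Z, Z), add(SSZ, SZ))))))))))))
  →30  S(S(S(S(S(S(S(S(S(S(mul(Z, add(SSZ, SZ))))))))))))
  →31  S^10(Z)

Answer: YES — reaches normal form S^10(Z) in 31 ≤ 33 steps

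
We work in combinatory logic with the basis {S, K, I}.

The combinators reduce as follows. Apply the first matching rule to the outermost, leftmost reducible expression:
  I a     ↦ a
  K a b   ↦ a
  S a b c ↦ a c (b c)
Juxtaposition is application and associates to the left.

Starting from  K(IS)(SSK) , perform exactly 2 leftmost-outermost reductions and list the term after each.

Answer: after 2 steps: S

Working:
  start: K(IS)(SSK)
  step 1: IS
  step 2: S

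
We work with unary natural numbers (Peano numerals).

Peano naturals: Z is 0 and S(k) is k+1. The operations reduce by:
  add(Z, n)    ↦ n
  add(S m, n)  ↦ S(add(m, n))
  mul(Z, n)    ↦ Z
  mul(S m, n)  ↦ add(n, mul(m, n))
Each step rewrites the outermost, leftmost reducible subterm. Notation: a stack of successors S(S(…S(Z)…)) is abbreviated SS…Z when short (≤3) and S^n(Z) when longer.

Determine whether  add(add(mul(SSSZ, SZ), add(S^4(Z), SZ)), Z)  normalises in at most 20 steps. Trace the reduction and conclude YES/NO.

  start: add(add(mul(SSSZ, SZ), add(S^4(Z), SZ)), Z)
  [1] add(add(add(SZ, mul(SSZ, SZ)), add(S^4(Z), SZ)), Z)
  [2] add(add(S(add(Z, mul(SSZ, SZ))), add(S^4(Z), SZ)), Z)
  [3] add(S(add(add(Z, mul(SSZ, SZ)), add(S^4(Z), SZ))), Z)
  [4] S(add(add(add(Z, mul(SSZ, SZ)), add(S^4(Z), SZ)), Z))
  [5] S(add(add(mul(SSZ, SZ), add(S^4(Z), SZ)), Z))
  [6] S(add(add(add(SZ, mul(SZ, SZ)), add(S^4(Z), SZ)), Z))
  [7] S(add(add(S(add(Z, mul(SZ, SZ))), add(S^4(Z), SZ)), Z))
  [8] S(add(S(add(add(Z, mul(SZ, SZ)), add(S^4(Z), SZ))), Z))
  [9] S(S(add(add(add(Z, mul(SZ, SZ)), add(S^4(Z), SZ)), Z)))
  [10] S(S(add(add(mul(SZ, SZ), add(S^4(Z), SZ)), Z)))
  [11] S(S(add(add(add(SZ, mul(Z, SZ)), add(S^4(Z), SZ)), Z)))
  [12] S(S(add(add(S(add(Z, mul(Z, SZ))), add(S^4(Z), SZ)), Z)))
  [13] S(S(add(S(add(add(Z, mul(Z, SZ)), add(S^4(Z), SZ))), Z)))
  [14] S(S(S(add(add(add(Z, mul(Z, SZ)), add(S^4(Z), SZ)), Z))))
  [15] S(S(S(add(add(mul(Z, SZ), add(S^4(Z), SZ)), Z))))
  [16] S(S(S(add(add(Z, add(S^4(Z), SZ)), Z))))
  [17] S(S(S(add(add(S^4(Z), SZ), Z))))
  [18] S(S(S(add(S(add(SSSZ, SZ)), Z))))
  [19] S(S(S(S(add(add(SSSZ, SZ), Z)))))
  [20] S(S(S(S(add(S(add(SSZ, SZ)), Z)))))

Answer: NO — after 20 steps the term is S(S(S(S(add(S(add(SSZ, SZ)), Z))))), not yet normal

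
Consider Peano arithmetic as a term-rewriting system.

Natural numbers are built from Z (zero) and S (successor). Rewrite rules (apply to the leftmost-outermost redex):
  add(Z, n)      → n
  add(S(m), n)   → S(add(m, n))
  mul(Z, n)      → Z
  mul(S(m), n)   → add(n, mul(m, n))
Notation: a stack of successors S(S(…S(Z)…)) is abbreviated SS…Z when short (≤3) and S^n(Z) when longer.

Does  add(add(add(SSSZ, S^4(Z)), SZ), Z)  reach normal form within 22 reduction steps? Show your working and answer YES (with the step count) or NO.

  start: add(add(add(SSSZ, S^4(Z)), SZ), Z)
  [1] add(add(S(add(SSZ, S^4(Z))), SZ), Z)
  [2] add(S(add(add(SSZ, S^4(Z)), SZ)), Z)
  [3] S(add(add(add(SSZ, S^4(Z)), SZ), Z))
  [4] S(add(add(S(add(SZ, S^4(Z))), SZ), Z))
  [5] S(add(S(add(add(SZ, S^4(Z)), SZ)), Z))
  [6] S(S(add(add(add(SZ, S^4(Z)), SZ), Z)))
  [7] S(S(add(add(S(add(Z, S^4(Z))), SZ), Z)))
  [8] S(S(add(S(add(add(Z, S^4(Z)), SZ)), Z)))
  [9] S(S(S(add(add(add(Z, S^4(Z)), SZ), Z))))
  [10] S(S(S(add(add(S^4(Z), SZ), Z))))
  [11] S(S(S(add(S(add(SSSZ, SZ)), Z))))
  [12] S(S(S(S(add(add(SSSZ, SZ), Z)))))
  [13] S(S(S(S(add(S(add(SSZ, SZ)), Z)))))
  [14] S(S(S(S(S(add(add(SSZ, SZ), Z))))))
  [15] S(S(S(S(S(add(S(add(SZ, SZ)), Z))))))
  [16] S(S(S(S(S(S(add(add(SZ, SZ), Z)))))))
  [17] S(S(S(S(S(S(add(S(add(Z, SZ)), Z)))))))
  [18] S(S(S(S(S(S(S(add(add(Z, SZ), Z))))))))
  [19] S(S(S(S(S(S(S(add(SZ, Z))))))))
  [20] S(S(S(S(S(S(S(S(add(Z, Z)))))))))
  [21] S^8(Z)

Answer: YES — reaches normal form S^8(Z) in 21 ≤ 22 steps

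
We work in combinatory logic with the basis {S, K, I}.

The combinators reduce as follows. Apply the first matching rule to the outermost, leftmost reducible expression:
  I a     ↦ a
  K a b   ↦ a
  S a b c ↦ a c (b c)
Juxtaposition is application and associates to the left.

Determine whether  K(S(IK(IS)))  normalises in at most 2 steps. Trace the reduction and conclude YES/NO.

  start: K(S(IK(IS)))
  step 1: K(S(K(IS)))
  step 2: K(S(KS))

Answer: YES — reaches normal form K(S(KS)) in 2 ≤ 2 steps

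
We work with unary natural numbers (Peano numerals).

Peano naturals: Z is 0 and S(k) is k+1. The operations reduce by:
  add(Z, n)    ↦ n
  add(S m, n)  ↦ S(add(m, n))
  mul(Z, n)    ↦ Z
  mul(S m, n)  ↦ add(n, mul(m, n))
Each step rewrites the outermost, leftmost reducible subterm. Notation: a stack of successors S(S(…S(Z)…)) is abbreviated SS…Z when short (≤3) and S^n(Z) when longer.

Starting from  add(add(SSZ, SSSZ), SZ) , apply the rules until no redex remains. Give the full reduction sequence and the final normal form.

Answer: normal form = S^6(Z)  (in 9 steps)

Derivation:
  start: add(add(SSZ, SSSZ), SZ)
  step 1: add(S(add(SZ, SSSZ)), SZ)
  step 2: S(add(add(SZ, SSSZ), SZ))
  step 3: S(add(S(add(Z, SSSZ)), SZ))
  step 4: S(S(add(add(Z, SSSZ), SZ)))
  step 5: S(S(add(SSSZ, SZ)))
  step 6: S(S(S(add(SSZ, SZ))))
  step 7: S(S(S(S(add(SZ, SZ)))))
  step 8: S(S(S(S(S(add(Z, SZ))))))
  step 9: S^6(Z)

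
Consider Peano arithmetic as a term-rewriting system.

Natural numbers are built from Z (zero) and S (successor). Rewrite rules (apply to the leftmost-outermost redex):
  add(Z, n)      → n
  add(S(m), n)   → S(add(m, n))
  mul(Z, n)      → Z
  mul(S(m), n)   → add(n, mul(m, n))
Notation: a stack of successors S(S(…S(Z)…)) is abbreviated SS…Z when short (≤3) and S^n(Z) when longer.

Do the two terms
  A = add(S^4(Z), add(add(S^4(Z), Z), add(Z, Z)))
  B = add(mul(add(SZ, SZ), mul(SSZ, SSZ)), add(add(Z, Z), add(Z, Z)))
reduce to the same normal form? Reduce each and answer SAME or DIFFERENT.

Term A:
  start: add(S^4(Z), add(add(S^4(Z), Z), add(Z, Z)))
  [1] S(add(SSSZ, add(add(S^4(Z), Z), add(Z, Z))))
  [2] S(S(add(SSZ, add(add(S^4(Z), Z), add(Z, Z)))))
  [3] S(S(S(add(SZ, add(add(S^4(Z), Z), add(Z, Z))))))
  [4] S(S(S(S(add(Z, add(add(S^4(Z), Z), add(Z, Z)))))))
  [5] S(S(S(S(add(add(S^4(Z), Z), add(Z, Z))))))
  [6] S(S(S(S(add(S(add(SSSZ, Z)), add(Z, Z))))))
  [7] S(S(S(S(S(add(add(SSSZ, Z), add(Z, Z)))))))
  [8] S(S(S(S(S(add(S(add(SSZ, Z)), add(Z, Z)))))))
  [9] S(S(S(S(S(S(add(add(SSZ, Z), add(Z, Z))))))))
  [10] S(S(S(S(S(S(add(S(add(SZ, Z)), add(Z, Z))))))))
  [11] S(S(S(S(S(S(S(add(add(SZ, Z), add(Z, Z)))))))))
  [12] S(S(S(S(S(S(S(add(S(add(Z, Z)), add(Z, Z)))))))))
  [13] S(S(S(S(S(S(S(S(add(add(Z, Z), add(Z, Z))))))))))
  [14] S(S(S(S(S(S(S(S(add(Z, add(Z, Z))))))))))
  [15] S(S(S(S(S(S(S(S(add(Z, Z)))))))))
  [16] S^8(Z)

Term B:
  start: add(mul(add(SZ, SZ), mul(SSZ, SSZ)), add(add(Z, Z), add(Z, Z)))
  [1] add(mul(S(add(Z, SZ)), mul(SSZ, SSZ)), add(add(Z, Z), add(Z, Z)))
  [2] add(add(mul(SSZ, SSZ), mul(add(Z, SZ), mul(SSZ, SSZ))), add(add(Z, Z), add(Z, Z)))
  [3] add(add(add(SSZ, mul(SZ, SSZ)), mul(add(Z, SZ), mul(SSZ, SSZ))), add(add(Z, Z), add(Z, Z)))
  [4] add(add(S(add(SZ, mul(SZ, SSZ))), mul(add(Z, SZ), mul(SSZ, SSZ))), add(add(Z, Z), add(Z, Z)))
  [5] add(S(add(add(SZ, mul(SZ, SSZ)), mul(add(Z, SZ), mul(SSZ, SSZ)))), add(add(Z, Z), add(Z, Z)))
  [6] S(add(add(add(SZ, mul(SZ, SSZ)), mul(add(Z, SZ), mul(SSZ, SSZ))), add(add(Z, Z), add(Z, Z))))
  [7] S(add(add(S(add(Z, mul(SZ, SSZ))), mul(add(Z, SZ), mul(SSZ, SSZ))), add(add(Z, Z), add(Z, Z))))
  [8] S(add(S(add(add(Z, mul(SZ, SSZ)), mul(add(Z, SZ), mul(SSZ, SSZ)))), add(add(Z, Z), add(Z, Z))))
  [9] S(S(add(add(add(Z, mul(SZ, SSZ)), mul(add(Z, SZ), mul(SSZ, SSZ))), add(add(Z, Z), add(Z, Z)))))
  [10] S(S(add(add(mul(SZ, SSZ), mul(add(Z, SZ), mul(SSZ, SSZ))), add(add(Z, Z), add(Z, Z)))))
  [11] S(S(add(add(add(SSZ, mul(Z, SSZ)), mul(add(Z, SZ), mul(SSZ, SSZ))), add(add(Z, Z), add(Z, Z)))))
  [12] S(S(add(add(S(add(SZ, mul(Z, SSZ))), mul(add(Z, SZ), mul(SSZ, SSZ))), add(add(Z, Z), add(Z, Z)))))
  [13] S(S(add(S(add(add(SZ, mul(Z, SSZ)), mul(add(Z, SZ), mul(SSZ, SSZ)))), add(add(Z, Z), add(Z, Z)))))
  [14] S(S(S(add(add(add(SZ, mul(Z, SSZ)), mul(add(Z, SZ), mul(SSZ, SSZ))), add(add(Z, Z), add(Z, Z))))))
  [15] S(S(S(add(add(S(add(Z, mul(Z, SSZ))), mul(add(Z, SZ), mul(SSZ, SSZ))), add(add(Z, Z), add(Z, Z))))))
  [16] S(S(S(add(S(add(add(Z, mul(Z, SSZ)), mul(add(Z, SZ), mul(SSZ, SSZ)))), add(add(Z, Z), add(Z, Z))))))
  [17] S(S(S(S(add(add(add(Z, mul(Z, SSZ)), mul(add(Z, SZ), mul(SSZ, SSZ))), add(add(Z, Z), add(Z, Z)))))))
  [18] S(S(S(S(add(add(mul(Z, SSZ), mul(add(Z, SZ), mul(SSZ, SSZ))), add(add(Z, Z), add(Z, Z)))))))
  [19] S(S(S(S(add(add(Z, mul(add(Z, SZ), mul(SSZ, SSZ))), add(add(Z, Z), add(Z, Z)))))))
  [20] S(S(S(S(add(mul(add(Z, SZ), mul(SSZ, SSZ)), add(add(Z, Z), add(Z, Z)))))))
  [21] S(S(S(S(add(mul(SZ, mul(SSZ, SSZ)), add(add(Z, Z), add(Z, Z)))))))
  [22] S(S(S(S(add(add(mul(SSZ, SSZ), mul(Z, mul(SSZ, SSZ))), add(add(Z, Z), add(Z, Z)))))))
  [23] S(S(S(S(add(add(add(SSZ, mul(SZ, SSZ)), mul(Z, mul(SSZ, SSZ))), add(add(Z, Z), add(Z, Z)))))))
  [24] S(S(S(S(add(add(S(add(SZ, mul(SZ, SSZ))), mul(Z, mul(SSZ, SSZ))), add(add(Z, Z), add(Z, Z)))))))
  [25] S(S(S(S(add(S(add(add(SZ, mul(SZ, SSZ)), mul(Z, mul(SSZ, SSZ)))), add(add(Z, Z), add(Z, Z)))))))
  [26] S(S(S(S(S(add(add(add(SZ, mul(SZ, SSZ)), mul(Z, mul(SSZ, SSZ))), add(add(Z, Z), add(Z, Z))))))))
  [27] S(S(S(S(S(add(add(S(add(Z, mul(SZ, SSZ))), mul(Z, mul(SSZ, SSZ))), add(add(Z, Z), add(Z, Z))))))))
  [28] S(S(S(S(S(add(S(add(add(Z, mul(SZ, SSZ)), mul(Z, mul(SSZ, SSZ)))), add(add(Z, Z), add(Z, Z))))))))
  [29] S(S(S(S(S(S(add(add(add(Z, mul(SZ, SSZ)), mul(Z, mul(SSZ, SSZ))), add(add(Z, Z), add(Z, Z)))))))))
  [30] S(S(S(S(S(S(add(add(mul(SZ, SSZ), mul(Z, mul(SSZ, SSZ))), add(add(Z, Z), add(Z, Z)))))))))
  [31] S(S(S(S(S(S(add(add(add(SSZ, mul(Z, SSZ)), mul(Z, mul(SSZ, SSZ))), add(add(Z, Z), add(Z, Z)))))))))
  [32] S(S(S(S(S(S(add(add(S(add(SZ, mul(Z, SSZ))), mul(Z, mul(SSZ, SSZ))), add(add(Z, Z), add(Z, Z)))))))))
  [33] S(S(S(S(S(S(add(S(add(add(SZ, mul(Z, SSZ)), mul(Z, mul(SSZ, SSZ)))), add(add(Z, Z), add(Z, Z)))))))))
  [34] S(S(S(S(S(S(S(add(add(add(SZ, mul(Z, SSZ)), mul(Z, mul(SSZ, SSZ))), add(add(Z, Z), add(Z, Z))))))))))
  [35] S(S(S(S(S(S(S(add(add(S(add(Z, mul(Z, SSZ))), mul(Z, mul(SSZ, SSZ))), add(add(Z, Z), add(Z, Z))))))))))
  [36] S(S(S(S(S(S(S(add(S(add(add(Z, mul(Z, SSZ)), mul(Z, mul(SSZ, SSZ)))), add(add(Z, Z), add(Z, Z))))))))))
  [37] S(S(S(S(S(S(S(S(add(add(add(Z, mul(Z, SSZ)), mul(Z, mul(SSZ, SSZ))), add(add(Z, Z), add(Z, Z)))))))))))
  [38] S(S(S(S(S(S(S(S(add(add(mul(Z, SSZ), mul(Z, mul(SSZ, SSZ))), add(add(Z, Z), add(Z, Z)))))))))))
  [39] S(S(S(S(S(S(S(S(add(add(Z, mul(Z, mul(SSZ, SSZ))), add(add(Z, Z), add(Z, Z)))))))))))
  [40] S(S(S(S(S(S(S(S(add(mul(Z, mul(SSZ, SSZ)), add(add(Z, Z), add(Z, Z)))))))))))
  [41] S(S(S(S(S(S(S(S(add(Z, add(add(Z, Z), add(Z, Z)))))))))))
  [42] S(S(S(S(S(S(S(S(add(add(Z, Z), add(Z, Z))))))))))
  [43] S(S(S(S(S(S(S(S(add(Z, add(Z, Z))))))))))
  [44] S(S(S(S(S(S(S(S(add(Z, Z)))))))))
  [45] S^8(Z)

Answer: SAME — A ⇓ S^8(Z), B ⇓ S^8(Z)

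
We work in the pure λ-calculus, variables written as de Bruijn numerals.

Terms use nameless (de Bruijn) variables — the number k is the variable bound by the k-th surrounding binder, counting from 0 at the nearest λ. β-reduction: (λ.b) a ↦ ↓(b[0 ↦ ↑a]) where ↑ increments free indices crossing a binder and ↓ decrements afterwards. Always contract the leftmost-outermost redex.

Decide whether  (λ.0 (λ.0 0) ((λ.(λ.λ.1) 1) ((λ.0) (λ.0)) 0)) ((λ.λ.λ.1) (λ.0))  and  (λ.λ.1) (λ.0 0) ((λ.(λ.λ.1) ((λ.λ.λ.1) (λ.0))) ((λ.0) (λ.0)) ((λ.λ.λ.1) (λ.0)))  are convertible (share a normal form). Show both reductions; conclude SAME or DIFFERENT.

Term A:
  start: (λ.0 (λ.0 0) ((λ.(λ.λ.1) 1) ((λ.0) (λ.0)) 0)) ((λ.λ.λ.1) (λ.0))
  step 1: (λ.λ.λ.1) (λ.0) (λ.0 0) ((λ.(λ.λ.1) ((λ.λ.λ.1) (λ.0))) ((λ.0) (λ.0)) ((λ.λ.λ.1) (λ.0)))
  step 2: (λ.λ.1) (λ.0 0) ((λ.(λ.λ.1) ((λ.λ.λ.1) (λ.0))) ((λ.0) (λ.0)) ((λ.λ.λ.1) (λ.0)))
  step 3: (λ.λ.0 0) ((λ.(λ.λ.1) ((λ.λ.λ.1) (λ.0))) ((λ.0) (λ.0)) ((λ.λ.λ.1) (λ.0)))
  step 4: λ.0 0

Term B:
  start: (λ.λ.1) (λ.0 0) ((λ.(λ.λ.1) ((λ.λ.λ.1) (λ.0))) ((λ.0) (λ.0)) ((λ.λ.λ.1) (λ.0)))
  step 1: (λ.λ.0 0) ((λ.(λ.λ.1) ((λ.λ.λ.1) (λ.0))) ((λ.0) (λ.0)) ((λ.λ.λ.1) (λ.0)))
  step 2: λ.0 0

Answer: SAME — A ⇓ λ.0 0, B ⇓ λ.0 0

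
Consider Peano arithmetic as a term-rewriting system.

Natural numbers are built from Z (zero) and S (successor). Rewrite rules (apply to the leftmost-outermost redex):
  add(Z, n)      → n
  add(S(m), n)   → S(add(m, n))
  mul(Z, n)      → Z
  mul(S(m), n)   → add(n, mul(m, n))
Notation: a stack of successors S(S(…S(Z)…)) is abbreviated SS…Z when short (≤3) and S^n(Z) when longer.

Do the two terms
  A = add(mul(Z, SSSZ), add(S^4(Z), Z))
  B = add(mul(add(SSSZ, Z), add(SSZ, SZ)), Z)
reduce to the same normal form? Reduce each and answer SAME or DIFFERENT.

Answer: DIFFERENT — A ⇓ S^4(Z), B ⇓ S^9(Z)

Reduction:
Term A:
  start: add(mul(Z, SSSZ), add(S^4(Z), Z))
  [1] add(Z, add(S^4(Z), Z))
  [2] add(S^4(Z), Z)
  [3] S(add(SSSZ, Z))
  [4] S(S(add(SSZ, Z)))
  [5] S(S(S(add(SZ, Z))))
  [6] S(S(S(S(add(Z, Z)))))
  [7] S^4(Z)

Term B:
  start: add(mul(add(SSSZ, Z), add(SSZ, SZ)), Z)
  [1] add(mul(S(add(SSZ, Z)), add(SSZ, SZ)), Z)
  [2] add(add(add(SSZ, SZ), mul(add(SSZ, Z), add(SSZ, SZ))), Z)
  [3] add(add(S(add(SZ, SZ)), mul(add(SSZ, Z), add(SSZ, SZ))), Z)
  [4] add(S(add(add(SZ, SZ), mul(add(SSZ, Z), add(SSZ, SZ)))), Z)
  [5] S(add(add(add(SZ, SZ), mul(add(SSZ, Z), add(SSZ, SZ))), Z))
  [6] S(add(add(S(add(Z, SZ)), mul(add(SSZ, Z), add(SSZ, SZ))), Z))
  [7] S(add(S(add(add(Z, SZ), mul(add(SSZ, Z), add(SSZ, SZ)))), Z))
  [8] S(S(add(add(add(Z, SZ), mul(add(SSZ, Z), add(SSZ, SZ))), Z)))
  [9] S(S(add(add(SZ, mul(add(SSZ, Z), add(SSZ, SZ))), Z)))
  [10] S(S(add(S(add(Z, mul(add(SSZ, Z), add(SSZ, SZ)))), Z)))
  [11] S(S(S(add(add(Z, mul(add(SSZ, Z), add(SSZ, SZ))), Z))))
  [12] S(S(S(add(mul(add(SSZ, Z), add(SSZ, SZ)), Z))))
  [13] S(S(S(add(mul(S(add(SZ, Z)), add(SSZ, SZ)), Z))))
  [14] S(S(S(add(add(add(SSZ, SZ), mul(add(SZ, Z), add(SSZ, SZ))), Z))))
  [15] S(S(S(add(add(S(add(SZ, SZ)), mul(add(SZ, Z), add(SSZ, SZ))), Z))))
  [16] S(S(S(add(S(add(add(SZ, SZ), mul(add(SZ, Z), add(SSZ, SZ)))), Z))))
  [17] S(S(S(S(add(add(add(SZ, SZ), mul(add(SZ, Z), add(SSZ, SZ))), Z)))))
  [18] S(S(S(S(add(add(S(add(Z, SZ)), mul(add(SZ, Z), add(SSZ, SZ))), Z)))))
  [19] S(S(S(S(add(S(add(add(Z, SZ), mul(add(SZ, Z), add(SSZ, SZ)))), Z)))))
  [20] S(S(S(S(S(add(add(add(Z, SZ), mul(add(SZ, Z), add(SSZ, SZ))), Z))))))
  [21] S(S(S(S(S(add(add(SZ, mul(add(SZ, Z), add(SSZ, SZ))), Z))))))
  [22] S(S(S(S(S(add(S(add(Z, mul(add(SZ, Z), add(SSZ, SZ)))), Z))))))
  [23] S(S(S(S(S(S(add(add(Z, mul(add(SZ, Z), add(SSZ, SZ))), Z)))))))
  [24] S(S(S(S(S(S(add(mul(add(SZ, Z), add(SSZ, SZ)), Z)))))))
  [25] S(S(S(S(S(S(add(mul(S(add(Z, Z)), add(SSZ, SZ)), Z)))))))
  [26] S(S(S(S(S(S(add(add(add(SSZ, SZ), mul(add(Z, Z), add(SSZ, SZ))), Z)))))))
  [27] S(S(S(S(S(S(add(add(S(add(SZ, SZ)), mul(add(Z, Z), add(SSZ, SZ))), Z)))))))
  [28] S(S(S(S(S(S(add(S(add(add(SZ, SZ), mul(add(Z, Z), add(SSZ, SZ)))), Z)))))))
  [29] S(S(S(S(S(S(S(add(add(add(SZ, SZ), mul(add(Z, Z), add(SSZ, SZ))), Z))))))))
  [30] S(S(S(S(S(S(S(add(add(S(add(Z, SZ)), mul(add(Z, Z), add(SSZ, SZ))), Z))))))))
  [31] S(S(S(S(S(S(S(add(S(add(add(Z, SZ), mul(add(Z, Z), add(SSZ, SZ)))), Z))))))))
  [32] S(S(S(S(S(S(S(S(add(add(add(Z, SZ), mul(add(Z, Z), add(SSZ, SZ))), Z)))))))))
  [33] S(S(S(S(S(S(S(S(add(add(SZ, mul(add(Z, Z), add(SSZ, SZ))), Z)))))))))
  [34] S(S(S(S(S(S(S(S(add(S(add(Z, mul(add(Z, Z), add(SSZ, SZ)))), Z)))))))))
  [35] S(S(S(S(S(S(S(S(S(add(add(Z, mul(add(Z, Z), add(SSZ, SZ))), Z))))))))))
  [36] S(S(S(S(S(S(S(S(S(add(mul(add(Z, Z), add(SSZ, SZ)), Z))))))))))
  [37] S(S(S(S(S(S(S(S(S(add(mul(Z, add(SSZ, SZ)), Z))))))))))
  [38] S(S(S(S(S(S(S(S(S(add(Z, Z))))))))))
  [39] S^9(Z)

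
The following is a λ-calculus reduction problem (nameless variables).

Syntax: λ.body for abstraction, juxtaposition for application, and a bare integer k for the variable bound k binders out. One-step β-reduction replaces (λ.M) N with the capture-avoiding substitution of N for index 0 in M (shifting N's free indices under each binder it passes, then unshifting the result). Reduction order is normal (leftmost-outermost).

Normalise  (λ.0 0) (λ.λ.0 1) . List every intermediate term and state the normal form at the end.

Answer: normal form = λ.0 (λ.λ.0 1)  (in 2 steps)

Reduction:
  start: (λ.0 0) (λ.λ.0 1)
  [1] (λ.λ.0 1) (λ.λ.0 1)
  [2] λ.0 (λ.λ.0 1)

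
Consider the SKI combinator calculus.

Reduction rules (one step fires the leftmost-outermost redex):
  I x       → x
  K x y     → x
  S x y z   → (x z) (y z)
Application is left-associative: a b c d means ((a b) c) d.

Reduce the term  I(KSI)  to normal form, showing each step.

Answer: normal form = S  (in 2 steps)

Derivation:
  start: I(KSI)
  →1  KSI
  →2  S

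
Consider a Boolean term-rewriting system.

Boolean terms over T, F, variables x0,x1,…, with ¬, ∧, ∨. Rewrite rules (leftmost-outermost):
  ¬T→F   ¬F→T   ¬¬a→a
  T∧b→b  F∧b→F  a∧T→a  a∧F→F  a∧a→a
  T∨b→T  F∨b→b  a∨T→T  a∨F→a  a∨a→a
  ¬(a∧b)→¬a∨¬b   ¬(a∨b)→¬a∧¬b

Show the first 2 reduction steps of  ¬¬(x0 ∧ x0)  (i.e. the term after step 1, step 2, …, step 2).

Answer: after 2 steps: x0

Reduction:
  start: ¬¬(x0 ∧ x0)
  step 1: x0 ∧ x0
  step 2: x0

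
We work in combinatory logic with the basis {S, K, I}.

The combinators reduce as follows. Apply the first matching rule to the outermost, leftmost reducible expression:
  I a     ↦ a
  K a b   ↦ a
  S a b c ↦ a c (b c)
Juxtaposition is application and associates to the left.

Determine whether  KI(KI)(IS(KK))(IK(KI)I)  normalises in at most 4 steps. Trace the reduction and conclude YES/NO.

Answer: NO — after 4 steps the term is S(KK)(K(KI)I), not yet normal

Derivation:
  start: KI(KI)(IS(KK))(IK(KI)I)
  step 1: I(IS(KK))(IK(KI)I)
  step 2: IS(KK)(IK(KI)I)
  step 3: S(KK)(IK(KI)I)
  step 4: S(KK)(K(KI)I)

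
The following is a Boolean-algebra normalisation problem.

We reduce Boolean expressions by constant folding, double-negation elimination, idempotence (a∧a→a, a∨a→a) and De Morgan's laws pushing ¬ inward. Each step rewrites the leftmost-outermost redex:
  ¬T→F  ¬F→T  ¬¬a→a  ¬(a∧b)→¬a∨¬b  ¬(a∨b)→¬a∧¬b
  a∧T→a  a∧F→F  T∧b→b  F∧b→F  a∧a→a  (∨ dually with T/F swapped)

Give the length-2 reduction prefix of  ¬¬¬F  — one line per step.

  start: ¬¬¬F
  →1  ¬F
  →2  T

Answer: after 2 steps: T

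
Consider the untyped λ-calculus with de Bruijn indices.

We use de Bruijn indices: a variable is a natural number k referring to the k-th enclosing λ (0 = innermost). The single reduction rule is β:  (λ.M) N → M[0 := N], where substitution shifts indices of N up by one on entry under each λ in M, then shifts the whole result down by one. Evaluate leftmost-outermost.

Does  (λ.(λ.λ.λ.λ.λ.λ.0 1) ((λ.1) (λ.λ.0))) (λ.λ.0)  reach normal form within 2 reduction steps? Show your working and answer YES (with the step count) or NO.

  start: (λ.(λ.λ.λ.λ.λ.λ.0 1) ((λ.1) (λ.λ.0))) (λ.λ.0)
  →1  (λ.λ.λ.λ.λ.λ.0 1) ((λ.λ.λ.0) (λ.λ.0))
  →2  λ.λ.λ.λ.λ.0 1

Answer: YES — reaches normal form λ.λ.λ.λ.λ.0 1 in 2 ≤ 2 steps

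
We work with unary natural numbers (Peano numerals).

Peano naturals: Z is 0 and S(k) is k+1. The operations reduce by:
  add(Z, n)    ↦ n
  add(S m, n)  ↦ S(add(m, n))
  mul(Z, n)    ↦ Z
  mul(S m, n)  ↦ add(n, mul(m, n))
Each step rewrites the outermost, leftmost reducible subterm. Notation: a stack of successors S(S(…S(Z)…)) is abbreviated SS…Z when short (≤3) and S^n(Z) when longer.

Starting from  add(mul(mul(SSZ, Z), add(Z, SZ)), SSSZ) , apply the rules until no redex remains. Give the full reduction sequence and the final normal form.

  start: add(mul(mul(SSZ, Z), add(Z, SZ)), SSSZ)
  [1] add(mul(add(Z, mul(SZ, Z)), add(Z, SZ)), SSSZ)
  [2] add(mul(mul(SZ, Z), add(Z, SZ)), SSSZ)
  [3] add(mul(add(Z, mul(Z, Z)), add(Z, SZ)), SSSZ)
  [4] add(mul(mul(Z, Z), add(Z, SZ)), SSSZ)
  [5] add(mul(Z, add(Z, SZ)), SSSZ)
  [6] add(Z, SSSZ)
  [7] SSSZ

Answer: normal form = SSSZ  (in 7 steps)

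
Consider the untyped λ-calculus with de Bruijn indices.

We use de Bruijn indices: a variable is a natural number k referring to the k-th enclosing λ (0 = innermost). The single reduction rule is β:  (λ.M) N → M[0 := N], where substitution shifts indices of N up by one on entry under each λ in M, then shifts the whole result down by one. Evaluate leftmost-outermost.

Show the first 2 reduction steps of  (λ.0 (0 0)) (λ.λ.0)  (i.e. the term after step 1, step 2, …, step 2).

Answer: after 2 steps: λ.0

Derivation:
  start: (λ.0 (0 0)) (λ.λ.0)
  [1] (λ.λ.0) ((λ.λ.0) (λ.λ.0))
  [2] λ.0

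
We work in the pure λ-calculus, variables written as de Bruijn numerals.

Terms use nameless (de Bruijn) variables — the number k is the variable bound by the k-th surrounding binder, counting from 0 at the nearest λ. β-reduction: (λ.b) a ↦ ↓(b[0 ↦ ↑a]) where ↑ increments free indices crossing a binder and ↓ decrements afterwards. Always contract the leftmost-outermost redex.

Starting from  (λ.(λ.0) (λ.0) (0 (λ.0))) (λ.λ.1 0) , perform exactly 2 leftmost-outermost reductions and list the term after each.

  start: (λ.(λ.0) (λ.0) (0 (λ.0))) (λ.λ.1 0)
  [1] (λ.0) (λ.0) ((λ.λ.1 0) (λ.0))
  [2] (λ.0) ((λ.λ.1 0) (λ.0))

Answer: after 2 steps: (λ.0) ((λ.λ.1 0) (λ.0))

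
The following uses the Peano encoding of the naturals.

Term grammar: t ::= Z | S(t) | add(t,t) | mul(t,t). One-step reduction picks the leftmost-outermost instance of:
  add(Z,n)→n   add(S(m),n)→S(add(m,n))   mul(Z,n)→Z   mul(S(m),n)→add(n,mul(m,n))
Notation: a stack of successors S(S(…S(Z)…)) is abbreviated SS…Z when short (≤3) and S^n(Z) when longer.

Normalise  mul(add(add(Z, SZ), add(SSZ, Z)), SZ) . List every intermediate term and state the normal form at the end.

  start: mul(add(add(Z, SZ), add(SSZ, Z)), SZ)
  →1  mul(add(SZ, add(SSZ, Z)), SZ)
  →2  mul(S(add(Z, add(SSZ, Z))), SZ)
  →3  add(SZ, mul(add(Z, add(SSZ, Z)), SZ))
  →4  S(add(Z, mul(add(Z, add(SSZ, Z)), SZ)))
  →5  S(mul(add(Z, add(SSZ, Z)), SZ))
  →6  S(mul(add(SSZ, Z), SZ))
  →7  S(mul(S(add(SZ, Z)), SZ))
  →8  S(add(SZ, mul(add(SZ, Z), SZ)))
  →9  S(S(add(Z, mul(add(SZ, Z), SZ))))
  →10  S(S(mul(add(SZ, Z), SZ)))
  →11  S(S(mul(S(add(Z, Z)), SZ)))
  →12  S(S(add(SZ, mul(add(Z, Z), SZ))))
  →13  S(S(S(add(Z, mul(add(Z, Z), SZ)))))
  →14  S(S(S(mul(add(Z, Z), SZ))))
  →15  S(S(S(mul(Z, SZ))))
  →16  SSSZ

Answer: normal form = SSSZ  (in 16 steps)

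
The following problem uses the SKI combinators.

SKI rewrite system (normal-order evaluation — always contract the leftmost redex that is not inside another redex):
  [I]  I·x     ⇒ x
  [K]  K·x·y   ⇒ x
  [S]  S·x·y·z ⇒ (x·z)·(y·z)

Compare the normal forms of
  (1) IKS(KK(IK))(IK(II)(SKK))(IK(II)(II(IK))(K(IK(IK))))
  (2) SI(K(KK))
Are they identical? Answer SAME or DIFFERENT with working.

Term A:
  start: IKS(KK(IK))(IK(II)(SKK))(IK(II)(II(IK))(K(IK(IK))))
  [1] KS(KK(IK))(IK(II)(SKK))(IK(II)(II(IK))(K(IK(IK))))
  [2] S(IK(II)(SKK))(IK(II)(II(IK))(K(IK(IK))))
  [3] S(K(II)(SKK))(IK(II)(II(IK))(K(IK(IK))))
  [4] S(II)(IK(II)(II(IK))(K(IK(IK))))
  [5] SI(IK(II)(II(IK))(K(IK(IK))))
  [6] SI(K(II)(II(IK))(K(IK(IK))))
  [7] SI(II(K(IK(IK))))
  [8] SI(I(K(IK(IK))))
  [9] SI(K(IK(IK)))
  [10] SI(K(K(IK)))
  [11] SI(K(KK))

Term B:
  start: SI(K(KK))

Answer: SAME — A ⇓ SI(K(KK)), B ⇓ SI(K(KK))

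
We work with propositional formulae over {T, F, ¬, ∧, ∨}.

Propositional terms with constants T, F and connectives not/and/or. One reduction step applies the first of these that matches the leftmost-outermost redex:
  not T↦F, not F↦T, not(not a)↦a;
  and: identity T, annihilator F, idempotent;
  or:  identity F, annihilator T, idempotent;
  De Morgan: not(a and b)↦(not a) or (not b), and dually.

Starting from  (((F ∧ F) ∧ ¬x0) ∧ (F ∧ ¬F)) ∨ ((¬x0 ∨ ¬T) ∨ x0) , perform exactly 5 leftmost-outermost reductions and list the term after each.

  start: (((F ∧ F) ∧ ¬x0) ∧ (F ∧ ¬F)) ∨ ((¬x0 ∨ ¬T) ∨ x0)
  step 1: ((F ∧ ¬x0) ∧ (F ∧ ¬F)) ∨ ((¬x0 ∨ ¬T) ∨ x0)
  step 2: (F ∧ (F ∧ ¬F)) ∨ ((¬x0 ∨ ¬T) ∨ x0)
  step 3: F ∨ ((¬x0 ∨ ¬T) ∨ x0)
  step 4: (¬x0 ∨ ¬T) ∨ x0
  step 5: (¬x0 ∨ F) ∨ x0

Answer: after 5 steps: (¬x0 ∨ F) ∨ x0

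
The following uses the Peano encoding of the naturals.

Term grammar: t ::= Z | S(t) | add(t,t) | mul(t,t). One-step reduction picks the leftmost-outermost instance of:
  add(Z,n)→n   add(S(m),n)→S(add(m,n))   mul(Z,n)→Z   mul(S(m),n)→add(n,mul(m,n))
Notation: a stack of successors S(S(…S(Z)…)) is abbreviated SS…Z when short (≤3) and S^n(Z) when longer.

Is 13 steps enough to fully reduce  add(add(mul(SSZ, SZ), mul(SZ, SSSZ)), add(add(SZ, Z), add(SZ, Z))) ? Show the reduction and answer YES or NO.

  start: add(add(mul(SSZ, SZ), mul(SZ, SSSZ)), add(add(SZ, Z), add(SZ, Z)))
  →1  add(add(add(SZ, mul(SZ, SZ)), mul(SZ, SSSZ)), add(add(SZ, Z), add(SZ, Z)))
  →2  add(add(S(add(Z, mul(SZ, SZ))), mul(SZ, SSSZ)), add(add(SZ, Z), add(SZ, Z)))
  →3  add(S(add(add(Z, mul(SZ, SZ)), mul(SZ, SSSZ))), add(add(SZ, Z), add(SZ, Z)))
  →4  S(add(add(add(Z, mul(SZ, SZ)), mul(SZ, SSSZ)), add(add(SZ, Z), add(SZ, Z))))
  →5  S(add(add(mul(SZ, SZ), mul(SZ, SSSZ)), add(add(SZ, Z), add(SZ, Z))))
  →6  S(add(add(add(SZ, mul(Z, SZ)), mul(SZ, SSSZ)), add(add(SZ, Z), add(SZ, Z))))
  →7  S(add(add(S(add(Z, mul(Z, SZ))), mul(SZ, SSSZ)), add(add(SZ, Z), add(SZ, Z))))
  →8  S(add(S(add(add(Z, mul(Z, SZ)), mul(SZ, SSSZ))), add(add(SZ, Z), add(SZ, Z))))
  →9  S(S(add(add(add(Z, mul(Z, SZ)), mul(SZ, SSSZ)), add(add(SZ, Z), add(SZ, Z)))))
  →10  S(S(add(add(mul(Z, SZ), mul(SZ, SSSZ)), add(add(SZ, Z), add(SZ, Z)))))
  →11  S(S(add(add(Z, mul(SZ, SSSZ)), add(add(SZ, Z), add(SZ, Z)))))
  →12  S(S(add(mul(SZ, SSSZ), add(add(SZ, Z), add(SZ, Z)))))
  →13  S(S(add(add(SSSZ, mul(Z, SSSZ)), add(add(SZ, Z), add(SZ, Z)))))

Answer: NO — after 13 steps the term is S(S(add(add(SSSZ, mul(Z, SSSZ)), add(add(SZ, Z), add(SZ, Z))))), not yet normal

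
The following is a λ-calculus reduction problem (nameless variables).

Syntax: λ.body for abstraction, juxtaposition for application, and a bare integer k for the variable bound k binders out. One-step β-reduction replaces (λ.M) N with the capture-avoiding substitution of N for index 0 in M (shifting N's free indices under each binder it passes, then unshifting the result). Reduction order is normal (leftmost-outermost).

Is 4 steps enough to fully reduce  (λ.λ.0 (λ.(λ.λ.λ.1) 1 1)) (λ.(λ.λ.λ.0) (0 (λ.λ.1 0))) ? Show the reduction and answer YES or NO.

  start: (λ.λ.0 (λ.(λ.λ.λ.1) 1 1)) (λ.(λ.λ.λ.0) (0 (λ.λ.1 0)))
  →1  λ.0 (λ.(λ.λ.λ.1) 1 1)
  →2  λ.0 (λ.(λ.λ.1) 1)
  →3  λ.0 (λ.λ.2)

Answer: YES — reaches normal form λ.0 (λ.λ.2) in 3 ≤ 4 steps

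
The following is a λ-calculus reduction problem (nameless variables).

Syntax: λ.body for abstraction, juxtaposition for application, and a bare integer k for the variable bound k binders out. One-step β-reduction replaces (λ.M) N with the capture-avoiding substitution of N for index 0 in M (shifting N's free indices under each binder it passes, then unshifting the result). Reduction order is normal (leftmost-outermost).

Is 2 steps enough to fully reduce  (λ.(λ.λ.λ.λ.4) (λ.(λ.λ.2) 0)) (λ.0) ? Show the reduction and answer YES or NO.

  start: (λ.(λ.λ.λ.λ.4) (λ.(λ.λ.2) 0)) (λ.0)
  →1  (λ.λ.λ.λ.λ.0) (λ.(λ.λ.2) 0)
  →2  λ.λ.λ.λ.0

Answer: YES — reaches normal form λ.λ.λ.λ.0 in 2 ≤ 2 steps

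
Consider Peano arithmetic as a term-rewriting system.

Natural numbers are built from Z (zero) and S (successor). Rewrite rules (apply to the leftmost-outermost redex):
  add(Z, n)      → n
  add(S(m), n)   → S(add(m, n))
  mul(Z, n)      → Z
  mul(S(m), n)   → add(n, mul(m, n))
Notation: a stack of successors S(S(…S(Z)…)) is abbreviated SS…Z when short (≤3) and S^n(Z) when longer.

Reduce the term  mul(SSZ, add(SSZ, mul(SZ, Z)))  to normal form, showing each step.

  start: mul(SSZ, add(SSZ, mul(SZ, Z)))
  [1] add(add(SSZ, mul(SZ, Z)), mul(SZ, add(SSZ, mul(SZ, Z))))
  [2] add(S(add(SZ, mul(SZ, Z))), mul(SZ, add(SSZ, mul(SZ, Z))))
  [3] S(add(add(SZ, mul(SZ, Z)), mul(SZ, add(SSZ, mul(SZ, Z)))))
  [4] S(add(S(add(Z, mul(SZ, Z))), mul(SZ, add(SSZ, mul(SZ, Z)))))
  [5] S(S(add(add(Z, mul(SZ, Z)), mul(SZ, add(SSZ, mul(SZ, Z))))))
  [6] S(S(add(mul(SZ, Z), mul(SZ, add(SSZ, mul(SZ, Z))))))
  [7] S(S(add(add(Z, mul(Z, Z)), mul(SZ, add(SSZ, mul(SZ, Z))))))
  [8] S(S(add(mul(Z, Z), mul(SZ, add(SSZ, mul(SZ, Z))))))
  [9] S(S(add(Z, mul(SZ, add(SSZ, mul(SZ, Z))))))
  [10] S(S(mul(SZ, add(SSZ, mul(SZ, Z)))))
  [11] S(S(add(add(SSZ, mul(SZ, Z)), mul(Z, add(SSZ, mul(SZ, Z))))))
  [12] S(S(add(S(add(SZ, mul(SZ, Z))), mul(Z, add(SSZ, mul(SZ, Z))))))
  [13] S(S(S(add(add(SZ, mul(SZ, Z)), mul(Z, add(SSZ, mul(SZ, Z)))))))
  [14] S(S(S(add(S(add(Z, mul(SZ, Z))), mul(Z, add(SSZ, mul(SZ, Z)))))))
  [15] S(S(S(S(add(add(Z, mul(SZ, Z)), mul(Z, add(SSZ, mul(SZ, Z))))))))
  [16] S(S(S(S(add(mul(SZ, Z), mul(Z, add(SSZ, mul(SZ, Z))))))))
  [17] S(S(S(S(add(add(Z, mul(Z, Z)), mul(Z, add(SSZ, mul(SZ, Z))))))))
  [18] S(S(S(S(add(mul(Z, Z), mul(Z, add(SSZ, mul(SZ, Z))))))))
  [19] S(S(S(S(add(Z, mul(Z, add(SSZ, mul(SZ, Z))))))))
  [20] S(S(S(S(mul(Z, add(SSZ, mul(SZ, Z)))))))
  [21] S^4(Z)

Answer: normal form = S^4(Z)  (in 21 steps)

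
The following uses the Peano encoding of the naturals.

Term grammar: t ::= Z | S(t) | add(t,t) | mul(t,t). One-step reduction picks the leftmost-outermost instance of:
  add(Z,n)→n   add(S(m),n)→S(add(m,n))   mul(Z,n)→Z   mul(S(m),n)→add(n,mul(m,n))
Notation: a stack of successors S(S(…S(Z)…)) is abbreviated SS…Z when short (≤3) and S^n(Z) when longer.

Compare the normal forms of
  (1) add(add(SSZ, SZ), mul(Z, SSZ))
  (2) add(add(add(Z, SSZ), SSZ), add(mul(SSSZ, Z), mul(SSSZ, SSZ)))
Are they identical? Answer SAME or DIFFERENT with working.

Term A:
  start: add(add(SSZ, SZ), mul(Z, SSZ))
  step 1: add(S(add(SZ, SZ)), mul(Z, SSZ))
  step 2: S(add(add(SZ, SZ), mul(Z, SSZ)))
  step 3: S(add(S(add(Z, SZ)), mul(Z, SSZ)))
  step 4: S(S(add(add(Z, SZ), mul(Z, SSZ))))
  step 5: S(S(add(SZ, mul(Z, SSZ))))
  step 6: S(S(S(add(Z, mul(Z, SSZ)))))
  step 7: S(S(S(mul(Z, SSZ))))
  step 8: SSSZ

Term B:
  start: add(add(add(Z, SSZ), SSZ), add(mul(SSSZ, Z), mul(SSSZ, SSZ)))
  step 1: add(add(SSZ, SSZ), add(mul(SSSZ, Z), mul(SSSZ, SSZ)))
  step 2: add(S(add(SZ, SSZ)), add(mul(SSSZ, Z), mul(SSSZ, SSZ)))
  step 3: S(add(add(SZ, SSZ), add(mul(SSSZ, Z), mul(SSSZ, SSZ))))
  step 4: S(add(S(add(Z, SSZ)), add(mul(SSSZ, Z), mul(SSSZ, SSZ))))
  step 5: S(S(add(add(Z, SSZ), add(mul(SSSZ, Z), mul(SSSZ, SSZ)))))
  step 6: S(S(add(SSZ, add(mul(SSSZ, Z), mul(SSSZ, SSZ)))))
  step 7: S(S(S(add(SZ, add(mul(SSSZ, Z), mul(SSSZ, SSZ))))))
  step 8: S(S(S(S(add(Z, add(mul(SSSZ, Z), mul(SSSZ, SSZ)))))))
  step 9: S(S(S(S(add(mul(SSSZ, Z), mul(SSSZ, SSZ))))))
  step 10: S(S(S(S(add(add(Z, mul(SSZ, Z)), mul(SSSZ, SSZ))))))
  step 11: S(S(S(S(add(mul(SSZ, Z), mul(SSSZ, SSZ))))))
  step 12: S(S(S(S(add(add(Z, mul(SZ, Z)), mul(SSSZ, SSZ))))))
  step 13: S(S(S(S(add(mul(SZ, Z), mul(SSSZ, SSZ))))))
  step 14: S(S(S(S(add(add(Z, mul(Z, Z)), mul(SSSZ, SSZ))))))
  step 15: S(S(S(S(add(mul(Z, Z), mul(SSSZ, SSZ))))))
  step 16: S(S(S(S(add(Z, mul(SSSZ, SSZ))))))
  step 17: S(S(S(S(mul(SSSZ, SSZ)))))
  step 18: S(S(S(S(add(SSZ, mul(SSZ, SSZ))))))
  step 19: S(S(S(S(S(add(SZ, mul(SSZ, SSZ)))))))
  step 20: S(S(S(S(S(S(add(Z, mul(SSZ, SSZ))))))))
  step 21: S(S(S(S(S(S(mul(SSZ, SSZ)))))))
  step 22: S(S(S(S(S(S(add(SSZ, mul(SZ, SSZ))))))))
  step 23: S(S(S(S(S(S(S(add(SZ, mul(SZ, SSZ)))))))))
  step 24: S(S(S(S(S(S(S(S(add(Z, mul(SZ, SSZ))))))))))
  step 25: S(S(S(S(S(S(S(S(mul(SZ, SSZ)))))))))
  step 26: S(S(S(S(S(S(S(S(add(SSZ, mul(Z, SSZ))))))))))
  step 27: S(S(S(S(S(S(S(S(S(add(SZ, mul(Z, SSZ)))))))))))
  step 28: S(S(S(S(S(S(S(S(S(S(add(Z, mul(Z, SSZ))))))))))))
  step 29: S(S(S(S(S(S(S(S(S(S(mul(Z, SSZ)))))))))))
  step 30: S^10(Z)

Answer: DIFFERENT — A ⇓ SSSZ, B ⇓ S^10(Z)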